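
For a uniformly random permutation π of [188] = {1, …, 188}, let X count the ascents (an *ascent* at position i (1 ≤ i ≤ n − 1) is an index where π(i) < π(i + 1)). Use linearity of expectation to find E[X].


Write X = Σ X_I over i = 1, …, 187, with X_I the indicator of one ascent.
There are 187 indicators.
For each fixed i, the pair (π(i), π(i+1)) is a uniformly random ordered pair of distinct values from {1, …, 188}; by symmetry P[π(i) < π(i+1)] = 1/2.
By linearity: E[X] = 187 · (1/2) = (188 − 1) · (1/2) = 187/2 ≈ 93.500.

E[X] = 187/2 = 93.500.


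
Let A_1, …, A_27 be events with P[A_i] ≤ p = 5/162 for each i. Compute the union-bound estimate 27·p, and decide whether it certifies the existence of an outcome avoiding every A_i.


Union bound: P[∪_{i=1}^{27} A_i] ≤ Σ_i P[A_i] ≤ 27·p = 27·(5/162) = 5/6.
Numerically: 5/6 ≈ 0.833333.
Is 5/6 < 1? YES.
Since P[∪ A_i] ≤ 5/6 < 1, the complement has P[∩ A_i^c] ≥ 1 − 5/6 = 1/6 > 0, so some outcome avoids every A_i.

27·p = 5/6 ≈ 0.833333; existence CERTIFIED by the union bound.


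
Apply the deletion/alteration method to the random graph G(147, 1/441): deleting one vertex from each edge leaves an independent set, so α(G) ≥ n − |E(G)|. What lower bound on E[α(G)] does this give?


E[|E(G)|] = C(147, 2)·p = 10731 · (1/441) = 73/3.
E[α(G)] ≥ n − E[|E(G)|] = 147 − 73/3 = 368/3.
Numerically: ≈ 122.66667.
(This is only a lower bound; the true E[α(G)] may be larger.)

E[α(G)] ≥ 368/3 ≈ 122.66667.


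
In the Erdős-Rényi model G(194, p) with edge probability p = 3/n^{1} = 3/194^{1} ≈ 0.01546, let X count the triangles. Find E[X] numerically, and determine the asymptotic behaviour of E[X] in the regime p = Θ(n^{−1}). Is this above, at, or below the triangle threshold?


Number of potential triangles: C(194, 3) = 1198144.
Each occurs with probability p³ ≈ (0.01546)³ ≈ 3.697929e-06.
By linearity: E[X] = C(194, 3)·p³ ≈ 1198144 · 3.697929e-06 ≈ 4.4307.
Here α = 1, so p = 3/n is exactly at the triangle threshold p ~ 1/n. Asymptotically E[X] → c³/6 = 3³/6 = 9/2 ≈ 4.5000, a bounded constant. In this regime the triangle count is asymptotically Poisson(c³/6).

E[X] ≈ 4.4307; in regime p = Θ(1/n^{1}) E[X] stays bounded (at the triangle threshold p ~ 1/n).


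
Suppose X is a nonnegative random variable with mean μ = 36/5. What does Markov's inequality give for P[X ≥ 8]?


μ = E[X] = 36/5, a = 8.
Markov: P[X ≥ 8] ≤ μ/a = (36/5)/8 = 9/10.
Numerically: ≈ 0.900.
(Since a = 8 > μ = 7.200, the bound 9/10 is < 1 and informative.)

P[X ≥ 8] ≤ 9/10 ≈ 0.900.


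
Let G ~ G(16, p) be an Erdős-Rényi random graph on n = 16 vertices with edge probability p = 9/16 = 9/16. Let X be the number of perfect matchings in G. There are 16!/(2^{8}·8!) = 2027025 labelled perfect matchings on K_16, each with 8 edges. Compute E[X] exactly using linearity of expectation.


K_16 has 16!/(2^{8}·8!) = 2027025 labelled perfect matchings.
For each such perfect matching H, let X_H = 1 if all 8 edges of H are present in G. Then P[X_H = 1] = p^{8} = (9/16)^{8} = 43046721/4294967296.
Summing the indicators: E[X] = Σ_H E[X_H] = 2027025 · p^{8} = 2027025 · 43046721/4294967296 = 87256779635025/4294967296.
Numerically: E[X] ≈ 2.032e+04.

E[X] = 2027025 · (9/16)^{8} = 87256779635025/4294967296 ≈ 2.032e+04.


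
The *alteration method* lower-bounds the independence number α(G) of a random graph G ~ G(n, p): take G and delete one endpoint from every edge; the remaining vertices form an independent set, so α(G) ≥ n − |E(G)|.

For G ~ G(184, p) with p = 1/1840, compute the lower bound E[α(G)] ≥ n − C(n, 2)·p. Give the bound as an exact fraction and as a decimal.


E[|E(G)|] = C(184, 2)·p = 16836 · (1/1840) = 183/20.
E[α(G)] ≥ n − E[|E(G)|] = 184 − 183/20 = 3497/20.
Numerically: ≈ 174.8500.
(This is only a lower bound; the true E[α(G)] may be larger.)

E[α(G)] ≥ 3497/20 ≈ 174.8500.


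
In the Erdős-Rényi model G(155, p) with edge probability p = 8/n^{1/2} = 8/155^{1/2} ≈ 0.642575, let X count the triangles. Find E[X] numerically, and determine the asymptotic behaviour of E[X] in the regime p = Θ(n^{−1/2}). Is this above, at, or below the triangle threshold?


Number of potential triangles: C(155, 3) = 608685.
Each occurs with probability p³ ≈ (0.642575)³ ≈ 2.65321482e-01.
By linearity: E[X] = C(155, 3)·p³ ≈ 608685 · 2.65321482e-01 ≈ 161497.205996.
Since α = 1/2 < 1, p = c/n^{1/2} ≫ 1/n is above the triangle threshold p ~ 1/n. Asymptotically E[X] ~ (c³/6)·n^{3(1−α)} = (8³/6)·n^{1.5} → ∞; triangles are abundant w.h.p.

E[X] ≈ 161497.205996; in regime p = Θ(1/n^{1/2}) E[X] diverges (above the triangle threshold p ~ 1/n).


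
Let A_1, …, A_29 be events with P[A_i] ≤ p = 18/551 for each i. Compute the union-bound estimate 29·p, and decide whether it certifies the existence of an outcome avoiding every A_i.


Union bound: P[∪_{i=1}^{29} A_i] ≤ Σ_i P[A_i] ≤ 29·p = 29·(18/551) = 18/19.
Numerically: 18/19 ≈ 0.947368.
Is 18/19 < 1? YES.
Since P[∪ A_i] ≤ 18/19 < 1, the complement has P[∩ A_i^c] ≥ 1 − 18/19 = 1/19 > 0, so some outcome avoids every A_i.

29·p = 18/19 ≈ 0.947368; existence CERTIFIED by the union bound.


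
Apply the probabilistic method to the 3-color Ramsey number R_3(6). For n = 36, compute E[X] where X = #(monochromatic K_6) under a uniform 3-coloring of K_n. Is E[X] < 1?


E[X] = C(36, 6) · 3^{1 − 15} = 1947792 · 3^{−14} = 1947792/4782969.
As a reduced fraction: E[X] = 649264/1594323 ≈ 0.4072.
Is E[X] < 1? YES.
Since E[X] < 1, there exists a 3-coloring of K_{36} with no monochromatic K_6; hence R_3(6) > 36.

E[X] = 649264/1594323 ≈ 0.4072; E[X] < 1, so R_3(6) > 36.


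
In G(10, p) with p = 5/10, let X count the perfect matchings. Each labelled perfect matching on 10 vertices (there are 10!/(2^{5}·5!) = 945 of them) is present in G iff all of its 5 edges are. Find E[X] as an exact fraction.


K_10 has 10!/(2^{5}·5!) = 945 labelled perfect matchings.
For each such perfect matching H, let X_H = 1 if all 5 edges of H are present in G. Then P[X_H = 1] = p^{5} = (1/2)^{5} = 1/32.
By linearity: E[X] = Σ_H E[X_H] = 945 · p^{5} = 945 · 1/32 = 945/32.
Numerically: E[X] ≈ 29.53.

E[X] = 945 · (1/2)^{5} = 945/32 ≈ 29.53.


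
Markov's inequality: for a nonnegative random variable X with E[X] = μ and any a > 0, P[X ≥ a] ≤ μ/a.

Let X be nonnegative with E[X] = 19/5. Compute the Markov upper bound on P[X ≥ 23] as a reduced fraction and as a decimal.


μ = E[X] = 19/5, a = 23.
Markov: P[X ≥ 23] ≤ μ/a = (19/5)/23 = 19/115.
Numerically: ≈ 0.165217.
(Since a = 23 > μ = 3.800000, the bound 19/115 is < 1 and informative.)

P[X ≥ 23] ≤ 19/115 ≈ 0.165217.


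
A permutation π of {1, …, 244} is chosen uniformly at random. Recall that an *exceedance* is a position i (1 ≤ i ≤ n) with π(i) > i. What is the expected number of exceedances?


Write X = Σ_{i=1}^{244} X_i, where X_i = 1_{π(i) > i}.
For each fixed i, π(i) is uniform over {1, …, 244} (marginal of a uniform permutation), so P[π(i) > i] = (n − i)/n. Summing: Σ_{i=1}^{244} (n − i)/n = (0 + 1 + … + 243)/244 = 244(244 − 1)/(2·244) = (244 − 1)/2.
Hence E[X] = Σ_{i=1}^{244} (244 − i)/244 = 243/2 ≈ 121.500.

E[X] = 243/2 = 121.500.


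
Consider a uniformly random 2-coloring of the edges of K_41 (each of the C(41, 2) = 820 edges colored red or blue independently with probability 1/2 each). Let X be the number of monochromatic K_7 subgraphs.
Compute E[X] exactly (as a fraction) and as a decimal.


Let X = Σ_S X_S over the C(41, 7) = 22481940 subsets S of size 7, where X_S = 1 if the K_7 on S is monochromatic.
For a fixed S, the K_7 on S has C(7, 2) = 21 edges. P[all 21 edges red] = (1/2)^21, and likewise for blue, so P[monochromatic] = 2·(1/2)^21 = 2^{1 − 21} = 1/1048576.
By linearity: E[X] = C(41, 7) · 2^{1 − 21} = 22481940 · 1/1048576 = 5620485/262144.
Numerically: E[X] ≈ 21.44045.

E[X] = C(41,7)·2^(1−C(7,2)) = 5620485/262144 ≈ 21.44045.


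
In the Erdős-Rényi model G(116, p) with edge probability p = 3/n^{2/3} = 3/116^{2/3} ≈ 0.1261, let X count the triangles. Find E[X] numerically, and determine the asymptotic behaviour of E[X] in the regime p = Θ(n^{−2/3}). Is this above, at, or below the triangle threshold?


Number of potential triangles: C(116, 3) = 253460.
Each occurs with probability p³ ≈ (0.1261)³ ≈ 2.006540e-03.
By linearity: E[X] = C(116, 3)·p³ ≈ 253460 · 2.006540e-03 ≈ 508.5776.
Since α = 2/3 < 1, p = c/n^{2/3} ≫ 1/n is above the triangle threshold p ~ 1/n. Asymptotically E[X] ~ (c³/6)·n^{3(1−α)} = (3³/6)·n^{1} → ∞; triangles are abundant w.h.p.

E[X] ≈ 508.5776; in regime p = Θ(1/n^{2/3}) E[X] diverges (above the triangle threshold p ~ 1/n).


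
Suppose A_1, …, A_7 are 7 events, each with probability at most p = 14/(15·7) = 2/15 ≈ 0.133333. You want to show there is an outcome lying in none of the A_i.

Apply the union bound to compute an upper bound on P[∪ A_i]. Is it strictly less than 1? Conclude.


Union bound: P[∪_{i=1}^{7} A_i] ≤ Σ_i P[A_i] ≤ 7·p = 7·(2/15) = 14/15.
Numerically: 14/15 ≈ 0.933333.
Is 14/15 < 1? YES.
Since P[∪ A_i] ≤ 14/15 < 1, the complement has P[∩ A_i^c] ≥ 1 − 14/15 = 1/15 > 0, so some outcome avoids every A_i.

7·p = 14/15 ≈ 0.933333; existence CERTIFIED by the union bound.


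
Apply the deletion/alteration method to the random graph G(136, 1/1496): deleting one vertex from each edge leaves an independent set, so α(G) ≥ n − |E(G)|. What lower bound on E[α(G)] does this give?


E[|E(G)|] = C(136, 2)·p = 9180 · (1/1496) = 135/22.
E[α(G)] ≥ n − E[|E(G)|] = 136 − 135/22 = 2857/22.
Numerically: ≈ 129.864.
(This is only a lower bound; the true E[α(G)] may be larger.)

E[α(G)] ≥ 2857/22 ≈ 129.864.


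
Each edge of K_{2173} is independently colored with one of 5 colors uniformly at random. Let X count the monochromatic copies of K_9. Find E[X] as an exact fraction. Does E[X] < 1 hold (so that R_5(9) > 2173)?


E[X] = C(2173, 9) · 5^{1 − 36} = 2927993888115921319674265 · 5^{−35} = 2927993888115921319674265/2910383045673370361328125.
As a reduced fraction: E[X] = 585598777623184263934853/582076609134674072265625 ≈ 1.0061.
Is E[X] < 1? NO.
Since E[X] ≥ 1, the first-moment bound is inconclusive at n = 2173; it does NOT by itself certify R_5(9) > 2173.

E[X] = 585598777623184263934853/582076609134674072265625 ≈ 1.0061; E[X] ≥ 1; first-moment method inconclusive here.


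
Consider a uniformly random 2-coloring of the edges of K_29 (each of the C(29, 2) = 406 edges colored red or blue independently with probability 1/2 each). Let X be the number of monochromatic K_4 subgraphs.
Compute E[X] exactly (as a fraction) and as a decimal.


Let X = Σ_S X_S over the C(29, 4) = 23751 subsets S of size 4, where X_S = 1 if the K_4 on S is monochromatic.
For a fixed S, the K_4 on S has C(4, 2) = 6 edges. P[all 6 edges red] = (1/2)^6, and likewise for blue, so P[monochromatic] = 2·(1/2)^6 = 2^{1 − 6} = 1/32.
Summing: E[X] = C(29, 4) · 2^{1 − 6} = 23751 · 1/32 = 23751/32.
Numerically: E[X] ≈ 742.2188.

E[X] = C(29,4)·2^(1−C(4,2)) = 23751/32 ≈ 742.2188.


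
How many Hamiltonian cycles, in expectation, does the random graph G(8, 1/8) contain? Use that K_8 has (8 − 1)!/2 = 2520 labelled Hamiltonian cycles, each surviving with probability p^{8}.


K_8 has (8 − 1)!/2 = 2520 labelled Hamiltonian cycles.
For each such Hamiltonian cycle H, let X_H = 1 if all 8 edges of H are present in G. Then P[X_H = 1] = p^{8} = (1/8)^{8} = 1/16777216.
By linearity: E[X] = Σ_H E[X_H] = 2520 · p^{8} = 2520 · 1/16777216 = 315/2097152.
Numerically: E[X] ≈ 0.00015.

E[X] = 2520 · (1/8)^{8} = 315/2097152 ≈ 0.00015.


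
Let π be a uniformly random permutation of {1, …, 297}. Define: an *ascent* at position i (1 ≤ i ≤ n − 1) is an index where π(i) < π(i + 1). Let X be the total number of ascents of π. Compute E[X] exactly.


Write X = Σ X_I over i = 1, …, 296, with X_I the indicator of one ascent.
There are 296 indicators.
For each fixed i, the pair (π(i), π(i+1)) is a uniformly random ordered pair of distinct values from {1, …, 297}; by symmetry P[π(i) < π(i+1)] = 1/2.
By linearity: E[X] = 296 · (1/2) = (297 − 1) · (1/2) = 148 ≈ 148.0000.

E[X] = 148 = 148.0000.


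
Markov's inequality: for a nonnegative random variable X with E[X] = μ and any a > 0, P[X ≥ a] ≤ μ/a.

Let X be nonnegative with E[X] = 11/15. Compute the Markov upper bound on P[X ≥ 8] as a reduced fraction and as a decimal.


μ = E[X] = 11/15, a = 8.
Markov: P[X ≥ 8] ≤ μ/a = (11/15)/8 = 11/120.
Numerically: ≈ 0.092.
(Since a = 8 > μ = 0.733, the bound 11/120 is < 1 and informative.)

P[X ≥ 8] ≤ 11/120 ≈ 0.092.


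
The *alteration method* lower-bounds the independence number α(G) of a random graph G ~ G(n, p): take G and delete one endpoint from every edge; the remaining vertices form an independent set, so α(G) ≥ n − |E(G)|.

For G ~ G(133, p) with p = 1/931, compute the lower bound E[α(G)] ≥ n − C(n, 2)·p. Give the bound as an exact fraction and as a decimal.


E[|E(G)|] = C(133, 2)·p = 8778 · (1/931) = 66/7.
E[α(G)] ≥ n − E[|E(G)|] = 133 − 66/7 = 865/7.
Numerically: ≈ 123.571429.
(This is only a lower bound; the true E[α(G)] may be larger.)

E[α(G)] ≥ 865/7 ≈ 123.571429.


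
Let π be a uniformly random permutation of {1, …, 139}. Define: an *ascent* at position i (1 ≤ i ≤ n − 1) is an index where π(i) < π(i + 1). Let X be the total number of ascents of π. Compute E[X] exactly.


Write X = Σ X_I over i = 1, …, 138, with X_I the indicator of one ascent.
There are 138 indicators.
For each fixed i, the pair (π(i), π(i+1)) is a uniformly random ordered pair of distinct values from {1, …, 139}; by symmetry P[π(i) < π(i+1)] = 1/2.
By linearity: E[X] = 138 · (1/2) = (139 − 1) · (1/2) = 69 ≈ 69.000000.

E[X] = 69 = 69.000000.


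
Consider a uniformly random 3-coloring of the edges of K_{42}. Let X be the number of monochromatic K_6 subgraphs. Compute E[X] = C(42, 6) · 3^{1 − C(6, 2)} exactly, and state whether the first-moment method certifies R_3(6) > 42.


E[X] = C(42, 6) · 3^{1 − 15} = 5245786 · 3^{−14} = 5245786/4782969.
As a reduced fraction: E[X] = 5245786/4782969 ≈ 1.096764.
Is E[X] < 1? NO.
Since E[X] ≥ 1, the first-moment bound is inconclusive at n = 42; it does NOT by itself certify R_3(6) > 42.

E[X] = 5245786/4782969 ≈ 1.096764; E[X] ≥ 1; first-moment method inconclusive here.


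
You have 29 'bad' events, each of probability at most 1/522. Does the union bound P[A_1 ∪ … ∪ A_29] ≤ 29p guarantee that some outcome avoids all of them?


Union bound: P[∪_{i=1}^{29} A_i] ≤ Σ_i P[A_i] ≤ 29·p = 29·(1/522) = 1/18.
Numerically: 1/18 ≈ 0.0555556.
Is 1/18 < 1? YES.
Since P[∪ A_i] ≤ 1/18 < 1, the complement has P[∩ A_i^c] ≥ 1 − 1/18 = 17/18 > 0, so some outcome avoids every A_i.

29·p = 1/18 ≈ 0.0555556; existence CERTIFIED by the union bound.


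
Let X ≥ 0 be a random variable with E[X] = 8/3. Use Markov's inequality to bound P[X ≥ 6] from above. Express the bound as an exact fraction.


μ = E[X] = 8/3, a = 6.
Markov: P[X ≥ 6] ≤ μ/a = (8/3)/6 = 4/9.
Numerically: ≈ 0.444.
(Since a = 6 > μ = 2.667, the bound 4/9 is < 1 and informative.)

P[X ≥ 6] ≤ 4/9 ≈ 0.444.


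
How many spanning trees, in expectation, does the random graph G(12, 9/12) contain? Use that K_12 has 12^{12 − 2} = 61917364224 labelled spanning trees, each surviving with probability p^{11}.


K_12 has 12^{12 − 2} = 61917364224 labelled spanning trees.
For each such spanning tree H, let X_H = 1 if all 11 edges of H are present in G. Then P[X_H = 1] = p^{11} = (3/4)^{11} = 177147/4194304.
By linearity of expectation: E[X] = Σ_H E[X_H] = 61917364224 · p^{11} = 61917364224 · 177147/4194304 = 10460353203/4.
Numerically: E[X] ≈ 2.61509e+09.

E[X] = 61917364224 · (3/4)^{11} = 10460353203/4 ≈ 2.61509e+09.


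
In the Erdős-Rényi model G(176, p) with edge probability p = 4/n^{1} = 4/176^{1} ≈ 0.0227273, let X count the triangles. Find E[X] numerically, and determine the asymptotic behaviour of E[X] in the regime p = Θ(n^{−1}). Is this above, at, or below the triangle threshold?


Number of potential triangles: C(176, 3) = 893200.
Each occurs with probability p³ ≈ (0.0227273)³ ≈ 1.17392938e-05.
By linearity: E[X] = C(176, 3)·p³ ≈ 893200 · 1.17392938e-05 ≈ 10.485537.
Here α = 1, so p = 4/n is exactly at the triangle threshold p ~ 1/n. Asymptotically E[X] → c³/6 = 4³/6 = 32/3 ≈ 10.666667, a bounded constant. In this regime the triangle count is asymptotically Poisson(c³/6).

E[X] ≈ 10.485537; in regime p = Θ(1/n^{1}) E[X] stays bounded (at the triangle threshold p ~ 1/n).


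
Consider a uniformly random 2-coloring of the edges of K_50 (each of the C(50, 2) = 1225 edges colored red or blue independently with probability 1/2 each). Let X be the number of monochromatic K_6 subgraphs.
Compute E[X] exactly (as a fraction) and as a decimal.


Let X = Σ_S X_S over the C(50, 6) = 15890700 subsets S of size 6, where X_S = 1 if the K_6 on S is monochromatic.
For a fixed S, the K_6 on S has C(6, 2) = 15 edges. P[all 15 edges red] = (1/2)^15, and likewise for blue, so P[monochromatic] = 2·(1/2)^15 = 2^{1 − 15} = 1/16384.
Summing: E[X] = C(50, 6) · 2^{1 − 15} = 15890700 · 1/16384 = 3972675/4096.
Numerically: E[X] ≈ 969.89136.

E[X] = C(50,6)·2^(1−C(6,2)) = 3972675/4096 ≈ 969.89136.


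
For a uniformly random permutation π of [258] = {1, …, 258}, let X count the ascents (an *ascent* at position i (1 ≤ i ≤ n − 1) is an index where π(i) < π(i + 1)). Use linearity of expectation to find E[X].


Write X = Σ X_I over i = 1, …, 257, with X_I the indicator of one ascent.
There are 257 indicators.
For each fixed i, the pair (π(i), π(i+1)) is a uniformly random ordered pair of distinct values from {1, …, 258}; by symmetry P[π(i) < π(i+1)] = 1/2.
By linearity: E[X] = 257 · (1/2) = (258 − 1) · (1/2) = 257/2 ≈ 128.500.

E[X] = 257/2 = 128.500.


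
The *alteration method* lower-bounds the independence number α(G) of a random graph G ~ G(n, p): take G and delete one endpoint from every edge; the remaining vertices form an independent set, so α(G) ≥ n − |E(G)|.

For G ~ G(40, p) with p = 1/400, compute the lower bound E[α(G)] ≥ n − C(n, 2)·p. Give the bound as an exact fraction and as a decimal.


E[|E(G)|] = C(40, 2)·p = 780 · (1/400) = 39/20.
E[α(G)] ≥ n − E[|E(G)|] = 40 − 39/20 = 761/20.
Numerically: ≈ 38.0500.
(This is only a lower bound; the true E[α(G)] may be larger.)

E[α(G)] ≥ 761/20 ≈ 38.0500.


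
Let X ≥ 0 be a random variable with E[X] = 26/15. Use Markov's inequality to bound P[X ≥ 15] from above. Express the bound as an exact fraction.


μ = E[X] = 26/15, a = 15.
Markov: P[X ≥ 15] ≤ μ/a = (26/15)/15 = 26/225.
Numerically: ≈ 0.11556.
(Since a = 15 > μ = 1.73333, the bound 26/225 is < 1 and informative.)

P[X ≥ 15] ≤ 26/225 ≈ 0.11556.


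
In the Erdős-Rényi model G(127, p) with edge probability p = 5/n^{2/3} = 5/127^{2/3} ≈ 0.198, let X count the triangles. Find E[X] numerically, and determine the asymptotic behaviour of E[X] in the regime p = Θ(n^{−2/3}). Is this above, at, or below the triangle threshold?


Number of potential triangles: C(127, 3) = 333375.
Each occurs with probability p³ ≈ (0.198)³ ≈ 7.75002e-03.
By linearity: E[X] = C(127, 3)·p³ ≈ 333375 · 7.75002e-03 ≈ 2583.661.
Since α = 2/3 < 1, p = c/n^{2/3} ≫ 1/n is above the triangle threshold p ~ 1/n. Asymptotically E[X] ~ (c³/6)·n^{3(1−α)} = (5³/6)·n^{1} → ∞; triangles are abundant w.h.p.

E[X] ≈ 2583.661; in regime p = Θ(1/n^{2/3}) E[X] diverges (above the triangle threshold p ~ 1/n).


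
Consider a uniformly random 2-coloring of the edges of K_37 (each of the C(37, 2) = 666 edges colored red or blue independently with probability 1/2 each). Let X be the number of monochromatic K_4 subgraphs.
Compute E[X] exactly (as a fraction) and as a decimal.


Let X = Σ_S X_S over the C(37, 4) = 66045 subsets S of size 4, where X_S = 1 if the K_4 on S is monochromatic.
For a fixed S, the K_4 on S has C(4, 2) = 6 edges. P[all 6 edges red] = (1/2)^6, and likewise for blue, so P[monochromatic] = 2·(1/2)^6 = 2^{1 − 6} = 1/32.
By linearity: E[X] = C(37, 4) · 2^{1 − 6} = 66045 · 1/32 = 66045/32.
Numerically: E[X] ≈ 2063.90625.

E[X] = C(37,4)·2^(1−C(4,2)) = 66045/32 ≈ 2063.90625.


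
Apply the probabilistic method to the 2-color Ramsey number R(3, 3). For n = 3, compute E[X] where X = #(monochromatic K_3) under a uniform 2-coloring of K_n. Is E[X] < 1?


E[X] = C(3, 3) · 2^{1 − 3} = 1 · 2^{−2} = 1/4.
As a reduced fraction: E[X] = 1/4 ≈ 0.250000.
Is E[X] < 1? YES.
Since E[X] < 1, there exists a 2-coloring of K_{3} with no monochromatic K_3; hence R(3, 3) > 3.

E[X] = 1/4 ≈ 0.250000; E[X] < 1, so R(3, 3) > 3.


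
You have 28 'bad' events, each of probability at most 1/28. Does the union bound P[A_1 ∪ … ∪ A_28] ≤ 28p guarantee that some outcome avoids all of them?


Union bound: P[∪_{i=1}^{28} A_i] ≤ Σ_i P[A_i] ≤ 28·p = 28·(1/28) = 1.
Numerically: 1 ≈ 1.000.
Is 1 < 1? NO.
Since the bound 1 is ≥ 1, the union bound is uninformative here; it does NOT by itself certify existence.

28·p = 1 ≈ 1.000; existence NOT certified by the union bound.


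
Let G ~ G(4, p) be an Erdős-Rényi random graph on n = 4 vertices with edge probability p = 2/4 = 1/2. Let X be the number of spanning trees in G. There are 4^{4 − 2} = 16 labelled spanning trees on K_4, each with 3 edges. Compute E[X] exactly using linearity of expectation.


K_4 has 4^{4 − 2} = 16 labelled spanning trees.
For each such spanning tree H, let X_H = 1 if all 3 edges of H are present in G. Then P[X_H = 1] = p^{3} = (1/2)^{3} = 1/8.
By linearity: E[X] = Σ_H E[X_H] = 16 · p^{3} = 16 · 1/8 = 2.
Numerically: E[X] ≈ 2.

E[X] = 16 · (1/2)^{3} = 2 ≈ 2.


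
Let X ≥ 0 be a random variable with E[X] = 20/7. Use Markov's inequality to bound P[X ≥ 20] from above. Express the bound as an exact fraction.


μ = E[X] = 20/7, a = 20.
Markov: P[X ≥ 20] ≤ μ/a = (20/7)/20 = 1/7.
Numerically: ≈ 0.1429.
(Since a = 20 > μ = 2.8571, the bound 1/7 is < 1 and informative.)

P[X ≥ 20] ≤ 1/7 ≈ 0.1429.


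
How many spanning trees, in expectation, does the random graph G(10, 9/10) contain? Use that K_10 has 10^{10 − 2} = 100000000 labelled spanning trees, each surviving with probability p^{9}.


K_10 has 10^{10 − 2} = 100000000 labelled spanning trees.
For each such spanning tree H, let X_H = 1 if all 9 edges of H are present in G. Then P[X_H = 1] = p^{9} = (9/10)^{9} = 387420489/1000000000.
Summing the indicators: E[X] = Σ_H E[X_H] = 100000000 · p^{9} = 100000000 · 387420489/1000000000 = 387420489/10.
Numerically: E[X] ≈ 3.874e+07.

E[X] = 100000000 · (9/10)^{9} = 387420489/10 ≈ 3.874e+07.


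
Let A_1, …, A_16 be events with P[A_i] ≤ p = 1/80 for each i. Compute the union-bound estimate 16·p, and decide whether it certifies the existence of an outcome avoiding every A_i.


Union bound: P[∪_{i=1}^{16} A_i] ≤ Σ_i P[A_i] ≤ 16·p = 16·(1/80) = 1/5.
Numerically: 1/5 ≈ 0.200000.
Is 1/5 < 1? YES.
Since P[∪ A_i] ≤ 1/5 < 1, the complement has P[∩ A_i^c] ≥ 1 − 1/5 = 4/5 > 0, so some outcome avoids every A_i.

16·p = 1/5 ≈ 0.200000; existence CERTIFIED by the union bound.


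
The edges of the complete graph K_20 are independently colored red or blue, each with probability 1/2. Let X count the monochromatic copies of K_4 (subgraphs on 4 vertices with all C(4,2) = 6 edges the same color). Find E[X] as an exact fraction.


Let X = Σ_S X_S over the C(20, 4) = 4845 subsets S of size 4, where X_S = 1 if the K_4 on S is monochromatic.
For a fixed S, the K_4 on S has C(4, 2) = 6 edges. P[all 6 edges red] = (1/2)^6, and likewise for blue, so P[monochromatic] = 2·(1/2)^6 = 2^{1 − 6} = 1/32.
By linearity: E[X] = C(20, 4) · 2^{1 − 6} = 4845 · 1/32 = 4845/32.
Numerically: E[X] ≈ 151.406.

E[X] = C(20,4)·2^(1−C(4,2)) = 4845/32 ≈ 151.406.


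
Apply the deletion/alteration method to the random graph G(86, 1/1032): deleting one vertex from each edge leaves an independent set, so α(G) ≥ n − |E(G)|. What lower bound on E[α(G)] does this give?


E[|E(G)|] = C(86, 2)·p = 3655 · (1/1032) = 85/24.
E[α(G)] ≥ n − E[|E(G)|] = 86 − 85/24 = 1979/24.
Numerically: ≈ 82.45833.
(This is only a lower bound; the true E[α(G)] may be larger.)

E[α(G)] ≥ 1979/24 ≈ 82.45833.


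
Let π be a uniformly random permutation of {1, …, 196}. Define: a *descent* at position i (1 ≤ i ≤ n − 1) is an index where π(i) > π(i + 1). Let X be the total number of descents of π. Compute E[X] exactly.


Write X = Σ X_I over i = 1, …, 195, with X_I the indicator of one descent.
There are 195 indicators.
For each fixed i, the pair (π(i), π(i+1)) is a uniformly random ordered pair of distinct values from {1, …, 196}; by symmetry P[π(i) > π(i+1)] = 1/2.
By linearity: E[X] = 195 · (1/2) = (196 − 1) · (1/2) = 195/2 ≈ 97.5000.

E[X] = 195/2 = 97.5000.


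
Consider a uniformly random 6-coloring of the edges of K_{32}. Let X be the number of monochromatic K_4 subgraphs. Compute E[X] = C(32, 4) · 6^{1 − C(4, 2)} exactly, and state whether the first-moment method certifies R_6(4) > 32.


E[X] = C(32, 4) · 6^{1 − 6} = 35960 · 6^{−5} = 35960/7776.
As a reduced fraction: E[X] = 4495/972 ≈ 4.624.
Is E[X] < 1? NO.
Since E[X] ≥ 1, the first-moment bound is inconclusive at n = 32; it does NOT by itself certify R_6(4) > 32.

E[X] = 4495/972 ≈ 4.624; E[X] ≥ 1; first-moment method inconclusive here.


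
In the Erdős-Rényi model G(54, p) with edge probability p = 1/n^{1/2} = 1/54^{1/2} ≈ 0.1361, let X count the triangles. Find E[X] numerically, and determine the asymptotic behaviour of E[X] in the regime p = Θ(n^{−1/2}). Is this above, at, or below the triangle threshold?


Number of potential triangles: C(54, 3) = 24804.
Each occurs with probability p³ ≈ (0.1361)³ ≈ 2.520051e-03.
By linearity: E[X] = C(54, 3)·p³ ≈ 24804 · 2.520051e-03 ≈ 62.5073.
Since α = 1/2 < 1, p = c/n^{1/2} ≫ 1/n is above the triangle threshold p ~ 1/n. Asymptotically E[X] ~ (c³/6)·n^{3(1−α)} = (1³/6)·n^{1.5} → ∞; triangles are abundant w.h.p.

E[X] ≈ 62.5073; in regime p = Θ(1/n^{1/2}) E[X] diverges (above the triangle threshold p ~ 1/n).


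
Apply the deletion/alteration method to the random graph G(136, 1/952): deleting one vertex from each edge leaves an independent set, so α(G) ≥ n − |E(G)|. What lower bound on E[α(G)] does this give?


E[|E(G)|] = C(136, 2)·p = 9180 · (1/952) = 135/14.
E[α(G)] ≥ n − E[|E(G)|] = 136 − 135/14 = 1769/14.
Numerically: ≈ 126.35714.
(This is only a lower bound; the true E[α(G)] may be larger.)

E[α(G)] ≥ 1769/14 ≈ 126.35714.


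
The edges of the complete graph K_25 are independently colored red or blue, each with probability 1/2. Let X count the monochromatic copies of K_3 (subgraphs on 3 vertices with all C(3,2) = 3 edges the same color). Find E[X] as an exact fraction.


Let X = Σ_S X_S over the C(25, 3) = 2300 subsets S of size 3, where X_S = 1 if the K_3 on S is monochromatic.
For a fixed S, the K_3 on S has C(3, 2) = 3 edges. P[all 3 edges red] = (1/2)^3, and likewise for blue, so P[monochromatic] = 2·(1/2)^3 = 2^{1 − 3} = 1/4.
By linearity of expectation: E[X] = C(25, 3) · 2^{1 − 3} = 2300 · 1/4 = 575.
Numerically: E[X] ≈ 575.000.

E[X] = C(25,3)·2^(1−C(3,2)) = 575 ≈ 575.000.


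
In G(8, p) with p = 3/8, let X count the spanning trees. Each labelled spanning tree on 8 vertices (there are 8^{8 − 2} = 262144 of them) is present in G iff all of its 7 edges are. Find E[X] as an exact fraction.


K_8 has 8^{8 − 2} = 262144 labelled spanning trees.
For each such spanning tree H, let X_H = 1 if all 7 edges of H are present in G. Then P[X_H = 1] = p^{7} = (3/8)^{7} = 2187/2097152.
By linearity of expectation: E[X] = Σ_H E[X_H] = 262144 · p^{7} = 262144 · 2187/2097152 = 2187/8.
Numerically: E[X] ≈ 273.

E[X] = 262144 · (3/8)^{7} = 2187/8 ≈ 273.


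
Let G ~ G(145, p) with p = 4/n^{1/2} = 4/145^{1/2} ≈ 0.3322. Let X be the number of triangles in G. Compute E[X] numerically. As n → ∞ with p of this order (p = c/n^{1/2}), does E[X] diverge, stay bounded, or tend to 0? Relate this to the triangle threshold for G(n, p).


Number of potential triangles: C(145, 3) = 497640.
Each occurs with probability p³ ≈ (0.3322)³ ≈ 3.665456e-02.
By linearity: E[X] = C(145, 3)·p³ ≈ 497640 · 3.665456e-02 ≈ 18240.7736.
Since α = 1/2 < 1, p = c/n^{1/2} ≫ 1/n is above the triangle threshold p ~ 1/n. Asymptotically E[X] ~ (c³/6)·n^{3(1−α)} = (4³/6)·n^{1.5} → ∞; triangles are abundant w.h.p.

E[X] ≈ 18240.7736; in regime p = Θ(1/n^{1/2}) E[X] diverges (above the triangle threshold p ~ 1/n).


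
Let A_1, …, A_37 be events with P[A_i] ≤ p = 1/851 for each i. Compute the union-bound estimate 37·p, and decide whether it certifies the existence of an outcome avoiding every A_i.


Union bound: P[∪_{i=1}^{37} A_i] ≤ Σ_i P[A_i] ≤ 37·p = 37·(1/851) = 1/23.
Numerically: 1/23 ≈ 0.04348.
Is 1/23 < 1? YES.
Since P[∪ A_i] ≤ 1/23 < 1, the complement has P[∩ A_i^c] ≥ 1 − 1/23 = 22/23 > 0, so some outcome avoids every A_i.

37·p = 1/23 ≈ 0.04348; existence CERTIFIED by the union bound.


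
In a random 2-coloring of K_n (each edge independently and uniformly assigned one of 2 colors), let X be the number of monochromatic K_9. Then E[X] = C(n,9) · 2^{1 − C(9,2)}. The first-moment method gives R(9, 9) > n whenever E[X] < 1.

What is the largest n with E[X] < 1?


We need C(n, 9) · 2^{1 − 36} < 1, i.e. C(n, 9) < 2^{36 − 1} = 34359738368.
Check values of n near the boundary:
  n = 64: C(64, 9) = 27540584512; 27540584512 < 34359738368? YES
  n = 65: C(65, 9) = 31966749880; 31966749880 < 34359738368? YES
  n = 66: C(66, 9) = 37014131440; 37014131440 < 34359738368? NO
  n = 67: C(67, 9) = 42757703560; 42757703560 < 34359738368? NO
  n = 68: C(68, 9) = 49280065120; 49280065120 < 34359738368? NO
The largest n with C(n, 9) < 34359738368 is n = 65 (where E[X] = 3995843735/4294967296 ≈ 0.93035). Hence R(9, 9) > 65, i.e. R(9, 9) ≥ 66.

Largest n = 65; hence R(9, 9) > 65.


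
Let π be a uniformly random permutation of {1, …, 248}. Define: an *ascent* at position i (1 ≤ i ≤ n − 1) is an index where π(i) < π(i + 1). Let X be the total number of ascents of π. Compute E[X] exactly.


Write X = Σ X_I over i = 1, …, 247, with X_I the indicator of one ascent.
There are 247 indicators.
For each fixed i, the pair (π(i), π(i+1)) is a uniformly random ordered pair of distinct values from {1, …, 248}; by symmetry P[π(i) < π(i+1)] = 1/2.
By linearity: E[X] = 247 · (1/2) = (248 − 1) · (1/2) = 247/2 ≈ 123.50000.

E[X] = 247/2 = 123.50000.


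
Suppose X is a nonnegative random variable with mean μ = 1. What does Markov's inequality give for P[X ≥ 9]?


μ = E[X] = 1, a = 9.
Markov: P[X ≥ 9] ≤ μ/a = (1)/9 = 1/9.
Numerically: ≈ 0.11111.
(Since a = 9 > μ = 1.00000, the bound 1/9 is < 1 and informative.)

P[X ≥ 9] ≤ 1/9 ≈ 0.11111.


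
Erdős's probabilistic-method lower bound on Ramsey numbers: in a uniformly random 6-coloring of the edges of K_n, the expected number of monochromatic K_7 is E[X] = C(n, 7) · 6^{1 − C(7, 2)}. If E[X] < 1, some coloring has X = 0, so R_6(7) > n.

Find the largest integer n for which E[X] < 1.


We need C(n, 7) · 6^{1 − 21} < 1, i.e. C(n, 7) < 6^{21 − 1} = 3656158440062976.
Check values of n near the boundary:
  n = 567: C(567, 7) = 3601671315933933; 3601671315933933 < 3656158440062976? YES
  n = 568: C(568, 7) = 3646611956239704; 3646611956239704 < 3656158440062976? YES
  n = 569: C(569, 7) = 3692032389858348; 3692032389858348 < 3656158440062976? NO
  n = 570: C(570, 7) = 3737936877831720; 3737936877831720 < 3656158440062976? NO
  n = 571: C(571, 7) = 3784329711421830; 3784329711421830 < 3656158440062976? NO
The largest n with C(n, 7) < 3656158440062976 is n = 568 (where E[X] = 16882462760369/16926659444736 ≈ 0.997389). Hence R_6(7) > 568, i.e. R_6(7) ≥ 569.

Largest n = 568; hence R_6(7) > 568.


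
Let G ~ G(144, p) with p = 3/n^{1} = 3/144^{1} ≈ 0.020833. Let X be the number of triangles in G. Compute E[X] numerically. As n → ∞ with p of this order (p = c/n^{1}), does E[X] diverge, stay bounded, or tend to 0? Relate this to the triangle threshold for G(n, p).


Number of potential triangles: C(144, 3) = 487344.
Each occurs with probability p³ ≈ (0.020833)³ ≈ 9.0422454e-06.
By linearity: E[X] = C(144, 3)·p³ ≈ 487344 · 9.0422454e-06 ≈ 4.40668.
Here α = 1, so p = 3/n is exactly at the triangle threshold p ~ 1/n. Asymptotically E[X] → c³/6 = 3³/6 = 9/2 ≈ 4.50000, a bounded constant. In this regime the triangle count is asymptotically Poisson(c³/6).

E[X] ≈ 4.40668; in regime p = Θ(1/n^{1}) E[X] stays bounded (at the triangle threshold p ~ 1/n).


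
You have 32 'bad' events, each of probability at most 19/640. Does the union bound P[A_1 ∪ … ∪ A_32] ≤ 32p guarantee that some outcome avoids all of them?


Union bound: P[∪_{i=1}^{32} A_i] ≤ Σ_i P[A_i] ≤ 32·p = 32·(19/640) = 19/20.
Numerically: 19/20 ≈ 0.9500000.
Is 19/20 < 1? YES.
Since P[∪ A_i] ≤ 19/20 < 1, the complement has P[∩ A_i^c] ≥ 1 − 19/20 = 1/20 > 0, so some outcome avoids every A_i.

32·p = 19/20 ≈ 0.9500000; existence CERTIFIED by the union bound.


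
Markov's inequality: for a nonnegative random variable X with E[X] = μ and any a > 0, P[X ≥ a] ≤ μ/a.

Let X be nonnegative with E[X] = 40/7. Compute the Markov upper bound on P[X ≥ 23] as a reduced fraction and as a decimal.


μ = E[X] = 40/7, a = 23.
Markov: P[X ≥ 23] ≤ μ/a = (40/7)/23 = 40/161.
Numerically: ≈ 0.248.
(Since a = 23 > μ = 5.714, the bound 40/161 is < 1 and informative.)

P[X ≥ 23] ≤ 40/161 ≈ 0.248.


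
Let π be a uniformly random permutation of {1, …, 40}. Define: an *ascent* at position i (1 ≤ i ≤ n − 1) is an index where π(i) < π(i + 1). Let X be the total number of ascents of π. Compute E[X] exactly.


Write X = Σ X_I over i = 1, …, 39, with X_I the indicator of one ascent.
There are 39 indicators.
For each fixed i, the pair (π(i), π(i+1)) is a uniformly random ordered pair of distinct values from {1, …, 40}; by symmetry P[π(i) < π(i+1)] = 1/2.
By linearity: E[X] = 39 · (1/2) = (40 − 1) · (1/2) = 39/2 ≈ 19.5000.

E[X] = 39/2 = 19.5000.


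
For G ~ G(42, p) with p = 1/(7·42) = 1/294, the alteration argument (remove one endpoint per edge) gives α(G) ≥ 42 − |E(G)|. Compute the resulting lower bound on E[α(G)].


E[|E(G)|] = C(42, 2)·p = 861 · (1/294) = 41/14.
E[α(G)] ≥ n − E[|E(G)|] = 42 − 41/14 = 547/14.
Numerically: ≈ 39.071429.
(This is only a lower bound; the true E[α(G)] may be larger.)

E[α(G)] ≥ 547/14 ≈ 39.071429.


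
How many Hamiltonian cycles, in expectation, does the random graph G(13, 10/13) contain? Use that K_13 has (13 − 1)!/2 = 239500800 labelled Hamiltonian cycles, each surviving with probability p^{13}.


K_13 has (13 − 1)!/2 = 239500800 labelled Hamiltonian cycles.
For each such Hamiltonian cycle H, let X_H = 1 if all 13 edges of H are present in G. Then P[X_H = 1] = p^{13} = (10/13)^{13} = 10000000000000/302875106592253.
By linearity of expectation: E[X] = Σ_H E[X_H] = 239500800 · p^{13} = 239500800 · 10000000000000/302875106592253 = 2395008000000000000000/302875106592253.
Numerically: E[X] ≈ 7.90758e+06.

E[X] = 239500800 · (10/13)^{13} = 2395008000000000000000/302875106592253 ≈ 7.90758e+06.


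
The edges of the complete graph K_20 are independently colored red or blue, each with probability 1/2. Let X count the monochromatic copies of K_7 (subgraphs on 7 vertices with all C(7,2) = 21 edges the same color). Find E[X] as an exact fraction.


Let X = Σ_S X_S over the C(20, 7) = 77520 subsets S of size 7, where X_S = 1 if the K_7 on S is monochromatic.
For a fixed S, the K_7 on S has C(7, 2) = 21 edges. P[all 21 edges red] = (1/2)^21, and likewise for blue, so P[monochromatic] = 2·(1/2)^21 = 2^{1 − 21} = 1/1048576.
Summing: E[X] = C(20, 7) · 2^{1 − 21} = 77520 · 1/1048576 = 4845/65536.
Numerically: E[X] ≈ 0.07393.

E[X] = C(20,7)·2^(1−C(7,2)) = 4845/65536 ≈ 0.07393.


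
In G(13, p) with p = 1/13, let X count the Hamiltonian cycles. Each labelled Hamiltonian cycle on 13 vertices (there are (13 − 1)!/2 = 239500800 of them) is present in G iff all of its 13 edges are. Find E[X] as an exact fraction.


K_13 has (13 − 1)!/2 = 239500800 labelled Hamiltonian cycles.
For each such Hamiltonian cycle H, let X_H = 1 if all 13 edges of H are present in G. Then P[X_H = 1] = p^{13} = (1/13)^{13} = 1/302875106592253.
By linearity: E[X] = Σ_H E[X_H] = 239500800 · p^{13} = 239500800 · 1/302875106592253 = 239500800/302875106592253.
Numerically: E[X] ≈ 7.91e-07.

E[X] = 239500800 · (1/13)^{13} = 239500800/302875106592253 ≈ 7.91e-07.


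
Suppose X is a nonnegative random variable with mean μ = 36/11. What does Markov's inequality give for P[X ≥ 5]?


μ = E[X] = 36/11, a = 5.
Markov: P[X ≥ 5] ≤ μ/a = (36/11)/5 = 36/55.
Numerically: ≈ 0.65455.
(Since a = 5 > μ = 3.27273, the bound 36/55 is < 1 and informative.)

P[X ≥ 5] ≤ 36/55 ≈ 0.65455.


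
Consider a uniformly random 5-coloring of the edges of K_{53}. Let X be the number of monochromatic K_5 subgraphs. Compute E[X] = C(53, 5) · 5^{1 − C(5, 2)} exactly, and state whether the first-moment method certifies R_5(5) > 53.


E[X] = C(53, 5) · 5^{1 − 10} = 2869685 · 5^{−9} = 2869685/1953125.
As a reduced fraction: E[X] = 573937/390625 ≈ 1.469.
Is E[X] < 1? NO.
Since E[X] ≥ 1, the first-moment bound is inconclusive at n = 53; it does NOT by itself certify R_5(5) > 53.

E[X] = 573937/390625 ≈ 1.469; E[X] ≥ 1; first-moment method inconclusive here.


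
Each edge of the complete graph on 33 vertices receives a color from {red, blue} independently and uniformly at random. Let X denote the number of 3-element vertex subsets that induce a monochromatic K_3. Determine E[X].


Let X = Σ_S X_S over the C(33, 3) = 5456 subsets S of size 3, where X_S = 1 if the K_3 on S is monochromatic.
For a fixed S, the K_3 on S has C(3, 2) = 3 edges. P[all 3 edges red] = (1/2)^3, and likewise for blue, so P[monochromatic] = 2·(1/2)^3 = 2^{1 − 3} = 1/4.
Summing: E[X] = C(33, 3) · 2^{1 − 3} = 5456 · 1/4 = 1364.
Numerically: E[X] ≈ 1364.00000.

E[X] = C(33,3)·2^(1−C(3,2)) = 1364 ≈ 1364.00000.


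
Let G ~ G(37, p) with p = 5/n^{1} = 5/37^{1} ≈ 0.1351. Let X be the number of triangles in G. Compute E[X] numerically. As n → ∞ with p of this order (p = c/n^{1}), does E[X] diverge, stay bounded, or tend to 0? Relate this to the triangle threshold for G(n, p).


Number of potential triangles: C(37, 3) = 7770.
Each occurs with probability p³ ≈ (0.1351)³ ≈ 2.467771e-03.
By linearity: E[X] = C(37, 3)·p³ ≈ 7770 · 2.467771e-03 ≈ 19.1746.
Here α = 1, so p = 5/n is exactly at the triangle threshold p ~ 1/n. Asymptotically E[X] → c³/6 = 5³/6 = 125/6 ≈ 20.8333, a bounded constant. In this regime the triangle count is asymptotically Poisson(c³/6).

E[X] ≈ 19.1746; in regime p = Θ(1/n^{1}) E[X] stays bounded (at the triangle threshold p ~ 1/n).


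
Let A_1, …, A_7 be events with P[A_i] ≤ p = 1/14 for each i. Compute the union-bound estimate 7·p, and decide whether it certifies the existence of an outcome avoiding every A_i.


Union bound: P[∪_{i=1}^{7} A_i] ≤ Σ_i P[A_i] ≤ 7·p = 7·(1/14) = 1/2.
Numerically: 1/2 ≈ 0.500000.
Is 1/2 < 1? YES.
Since P[∪ A_i] ≤ 1/2 < 1, the complement has P[∩ A_i^c] ≥ 1 − 1/2 = 1/2 > 0, so some outcome avoids every A_i.

7·p = 1/2 ≈ 0.500000; existence CERTIFIED by the union bound.
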